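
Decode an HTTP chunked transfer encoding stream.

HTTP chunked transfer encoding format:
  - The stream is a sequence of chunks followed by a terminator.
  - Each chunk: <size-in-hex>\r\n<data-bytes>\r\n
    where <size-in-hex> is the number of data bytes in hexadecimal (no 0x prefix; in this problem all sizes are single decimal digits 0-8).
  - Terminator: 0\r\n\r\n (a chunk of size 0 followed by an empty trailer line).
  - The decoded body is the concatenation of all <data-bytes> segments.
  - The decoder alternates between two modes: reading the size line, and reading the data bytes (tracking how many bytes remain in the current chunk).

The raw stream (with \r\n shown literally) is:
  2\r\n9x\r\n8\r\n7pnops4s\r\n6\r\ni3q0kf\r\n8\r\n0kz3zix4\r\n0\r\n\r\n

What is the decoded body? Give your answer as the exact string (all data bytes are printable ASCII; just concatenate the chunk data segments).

Chunk 1: stream[0..1]='2' size=0x2=2, data at stream[3..5]='9x' -> body[0..2], body so far='9x'
Chunk 2: stream[7..8]='8' size=0x8=8, data at stream[10..18]='7pnops4s' -> body[2..10], body so far='9x7pnops4s'
Chunk 3: stream[20..21]='6' size=0x6=6, data at stream[23..29]='i3q0kf' -> body[10..16], body so far='9x7pnops4si3q0kf'
Chunk 4: stream[31..32]='8' size=0x8=8, data at stream[34..42]='0kz3zix4' -> body[16..24], body so far='9x7pnops4si3q0kf0kz3zix4'
Chunk 5: stream[44..45]='0' size=0 (terminator). Final body='9x7pnops4si3q0kf0kz3zix4' (24 bytes)

Answer: 9x7pnops4si3q0kf0kz3zix4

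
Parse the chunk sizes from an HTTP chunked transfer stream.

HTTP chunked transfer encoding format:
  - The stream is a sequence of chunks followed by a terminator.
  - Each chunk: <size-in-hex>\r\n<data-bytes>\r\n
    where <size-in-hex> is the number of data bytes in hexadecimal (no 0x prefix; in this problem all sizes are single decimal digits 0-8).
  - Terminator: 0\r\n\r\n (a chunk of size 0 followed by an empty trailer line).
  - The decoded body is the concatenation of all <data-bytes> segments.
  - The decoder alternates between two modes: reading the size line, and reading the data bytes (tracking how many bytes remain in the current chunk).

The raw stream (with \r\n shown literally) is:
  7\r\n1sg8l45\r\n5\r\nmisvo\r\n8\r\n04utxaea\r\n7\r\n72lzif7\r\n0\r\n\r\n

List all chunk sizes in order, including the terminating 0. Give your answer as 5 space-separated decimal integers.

Answer: 7 5 8 7 0

Derivation:
Chunk 1: stream[0..1]='7' size=0x7=7, data at stream[3..10]='1sg8l45' -> body[0..7], body so far='1sg8l45'
Chunk 2: stream[12..13]='5' size=0x5=5, data at stream[15..20]='misvo' -> body[7..12], body so far='1sg8l45misvo'
Chunk 3: stream[22..23]='8' size=0x8=8, data at stream[25..33]='04utxaea' -> body[12..20], body so far='1sg8l45misvo04utxaea'
Chunk 4: stream[35..36]='7' size=0x7=7, data at stream[38..45]='72lzif7' -> body[20..27], body so far='1sg8l45misvo04utxaea72lzif7'
Chunk 5: stream[47..48]='0' size=0 (terminator). Final body='1sg8l45misvo04utxaea72lzif7' (27 bytes)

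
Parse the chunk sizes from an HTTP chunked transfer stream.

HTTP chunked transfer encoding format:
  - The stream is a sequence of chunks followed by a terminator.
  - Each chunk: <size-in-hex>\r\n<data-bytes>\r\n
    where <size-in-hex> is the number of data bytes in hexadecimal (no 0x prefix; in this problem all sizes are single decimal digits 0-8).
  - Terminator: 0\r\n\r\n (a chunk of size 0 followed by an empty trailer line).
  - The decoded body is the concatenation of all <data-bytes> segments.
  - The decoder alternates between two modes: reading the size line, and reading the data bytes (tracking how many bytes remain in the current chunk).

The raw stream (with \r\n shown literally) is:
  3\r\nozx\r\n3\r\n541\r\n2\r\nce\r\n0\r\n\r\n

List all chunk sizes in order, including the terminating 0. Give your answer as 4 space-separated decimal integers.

Chunk 1: stream[0..1]='3' size=0x3=3, data at stream[3..6]='ozx' -> body[0..3], body so far='ozx'
Chunk 2: stream[8..9]='3' size=0x3=3, data at stream[11..14]='541' -> body[3..6], body so far='ozx541'
Chunk 3: stream[16..17]='2' size=0x2=2, data at stream[19..21]='ce' -> body[6..8], body so far='ozx541ce'
Chunk 4: stream[23..24]='0' size=0 (terminator). Final body='ozx541ce' (8 bytes)

Answer: 3 3 2 0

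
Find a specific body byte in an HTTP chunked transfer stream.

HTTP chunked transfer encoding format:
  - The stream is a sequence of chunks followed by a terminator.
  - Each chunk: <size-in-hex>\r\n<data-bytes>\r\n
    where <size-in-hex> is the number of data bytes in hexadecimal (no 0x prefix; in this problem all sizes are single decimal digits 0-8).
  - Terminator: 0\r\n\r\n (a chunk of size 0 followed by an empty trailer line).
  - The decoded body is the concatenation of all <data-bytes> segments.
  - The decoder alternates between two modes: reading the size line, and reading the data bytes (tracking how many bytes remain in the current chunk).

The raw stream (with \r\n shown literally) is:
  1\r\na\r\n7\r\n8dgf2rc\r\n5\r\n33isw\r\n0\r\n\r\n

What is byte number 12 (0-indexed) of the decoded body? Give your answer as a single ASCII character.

Answer: w

Derivation:
Chunk 1: stream[0..1]='1' size=0x1=1, data at stream[3..4]='a' -> body[0..1], body so far='a'
Chunk 2: stream[6..7]='7' size=0x7=7, data at stream[9..16]='8dgf2rc' -> body[1..8], body so far='a8dgf2rc'
Chunk 3: stream[18..19]='5' size=0x5=5, data at stream[21..26]='33isw' -> body[8..13], body so far='a8dgf2rc33isw'
Chunk 4: stream[28..29]='0' size=0 (terminator). Final body='a8dgf2rc33isw' (13 bytes)
Body byte 12 = 'w'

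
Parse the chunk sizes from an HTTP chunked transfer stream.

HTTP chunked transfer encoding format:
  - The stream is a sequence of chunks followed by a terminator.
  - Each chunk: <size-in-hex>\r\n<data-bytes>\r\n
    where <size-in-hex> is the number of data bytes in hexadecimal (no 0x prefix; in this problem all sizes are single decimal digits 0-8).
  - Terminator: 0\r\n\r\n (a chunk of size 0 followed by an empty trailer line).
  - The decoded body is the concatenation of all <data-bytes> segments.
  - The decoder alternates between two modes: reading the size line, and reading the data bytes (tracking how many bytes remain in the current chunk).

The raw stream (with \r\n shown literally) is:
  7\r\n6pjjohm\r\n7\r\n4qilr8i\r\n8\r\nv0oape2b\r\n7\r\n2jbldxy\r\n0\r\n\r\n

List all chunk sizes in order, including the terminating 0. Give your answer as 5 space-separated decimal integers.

Chunk 1: stream[0..1]='7' size=0x7=7, data at stream[3..10]='6pjjohm' -> body[0..7], body so far='6pjjohm'
Chunk 2: stream[12..13]='7' size=0x7=7, data at stream[15..22]='4qilr8i' -> body[7..14], body so far='6pjjohm4qilr8i'
Chunk 3: stream[24..25]='8' size=0x8=8, data at stream[27..35]='v0oape2b' -> body[14..22], body so far='6pjjohm4qilr8iv0oape2b'
Chunk 4: stream[37..38]='7' size=0x7=7, data at stream[40..47]='2jbldxy' -> body[22..29], body so far='6pjjohm4qilr8iv0oape2b2jbldxy'
Chunk 5: stream[49..50]='0' size=0 (terminator). Final body='6pjjohm4qilr8iv0oape2b2jbldxy' (29 bytes)

Answer: 7 7 8 7 0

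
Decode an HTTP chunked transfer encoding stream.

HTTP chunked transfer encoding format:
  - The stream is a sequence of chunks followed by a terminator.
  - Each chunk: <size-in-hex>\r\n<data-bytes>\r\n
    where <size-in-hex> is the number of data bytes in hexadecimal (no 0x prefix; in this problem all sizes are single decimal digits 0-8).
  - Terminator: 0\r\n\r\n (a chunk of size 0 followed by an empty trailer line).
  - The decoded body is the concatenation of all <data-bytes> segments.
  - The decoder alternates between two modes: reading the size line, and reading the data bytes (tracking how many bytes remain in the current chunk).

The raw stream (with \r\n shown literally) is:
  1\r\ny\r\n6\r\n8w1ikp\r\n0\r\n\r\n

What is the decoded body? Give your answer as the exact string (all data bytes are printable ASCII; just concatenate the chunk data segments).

Chunk 1: stream[0..1]='1' size=0x1=1, data at stream[3..4]='y' -> body[0..1], body so far='y'
Chunk 2: stream[6..7]='6' size=0x6=6, data at stream[9..15]='8w1ikp' -> body[1..7], body so far='y8w1ikp'
Chunk 3: stream[17..18]='0' size=0 (terminator). Final body='y8w1ikp' (7 bytes)

Answer: y8w1ikp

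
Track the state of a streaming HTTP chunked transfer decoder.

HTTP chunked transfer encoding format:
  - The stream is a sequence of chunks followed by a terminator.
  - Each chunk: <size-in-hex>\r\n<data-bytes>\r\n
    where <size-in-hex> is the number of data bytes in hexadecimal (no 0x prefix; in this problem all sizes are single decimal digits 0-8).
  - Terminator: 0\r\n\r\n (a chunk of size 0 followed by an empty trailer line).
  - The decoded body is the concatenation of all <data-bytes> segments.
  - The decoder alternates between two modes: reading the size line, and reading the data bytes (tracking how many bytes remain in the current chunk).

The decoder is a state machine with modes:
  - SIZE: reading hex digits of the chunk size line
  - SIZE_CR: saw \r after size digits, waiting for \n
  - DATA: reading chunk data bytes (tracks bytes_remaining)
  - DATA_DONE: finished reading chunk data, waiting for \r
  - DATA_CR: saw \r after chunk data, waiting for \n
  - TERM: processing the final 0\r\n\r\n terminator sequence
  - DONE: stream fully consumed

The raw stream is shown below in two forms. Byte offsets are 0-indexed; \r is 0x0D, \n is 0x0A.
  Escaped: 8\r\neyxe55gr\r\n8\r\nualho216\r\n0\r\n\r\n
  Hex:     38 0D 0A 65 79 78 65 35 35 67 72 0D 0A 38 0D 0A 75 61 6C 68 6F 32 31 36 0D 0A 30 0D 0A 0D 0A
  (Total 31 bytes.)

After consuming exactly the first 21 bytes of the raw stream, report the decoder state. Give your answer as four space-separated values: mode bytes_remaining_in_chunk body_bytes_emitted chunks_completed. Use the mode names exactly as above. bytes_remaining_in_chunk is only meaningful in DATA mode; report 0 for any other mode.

Byte 0 = '8': mode=SIZE remaining=0 emitted=0 chunks_done=0
Byte 1 = 0x0D: mode=SIZE_CR remaining=0 emitted=0 chunks_done=0
Byte 2 = 0x0A: mode=DATA remaining=8 emitted=0 chunks_done=0
Byte 3 = 'e': mode=DATA remaining=7 emitted=1 chunks_done=0
Byte 4 = 'y': mode=DATA remaining=6 emitted=2 chunks_done=0
Byte 5 = 'x': mode=DATA remaining=5 emitted=3 chunks_done=0
Byte 6 = 'e': mode=DATA remaining=4 emitted=4 chunks_done=0
Byte 7 = '5': mode=DATA remaining=3 emitted=5 chunks_done=0
Byte 8 = '5': mode=DATA remaining=2 emitted=6 chunks_done=0
Byte 9 = 'g': mode=DATA remaining=1 emitted=7 chunks_done=0
Byte 10 = 'r': mode=DATA_DONE remaining=0 emitted=8 chunks_done=0
Byte 11 = 0x0D: mode=DATA_CR remaining=0 emitted=8 chunks_done=0
Byte 12 = 0x0A: mode=SIZE remaining=0 emitted=8 chunks_done=1
Byte 13 = '8': mode=SIZE remaining=0 emitted=8 chunks_done=1
Byte 14 = 0x0D: mode=SIZE_CR remaining=0 emitted=8 chunks_done=1
Byte 15 = 0x0A: mode=DATA remaining=8 emitted=8 chunks_done=1
Byte 16 = 'u': mode=DATA remaining=7 emitted=9 chunks_done=1
Byte 17 = 'a': mode=DATA remaining=6 emitted=10 chunks_done=1
Byte 18 = 'l': mode=DATA remaining=5 emitted=11 chunks_done=1
Byte 19 = 'h': mode=DATA remaining=4 emitted=12 chunks_done=1
Byte 20 = 'o': mode=DATA remaining=3 emitted=13 chunks_done=1

Answer: DATA 3 13 1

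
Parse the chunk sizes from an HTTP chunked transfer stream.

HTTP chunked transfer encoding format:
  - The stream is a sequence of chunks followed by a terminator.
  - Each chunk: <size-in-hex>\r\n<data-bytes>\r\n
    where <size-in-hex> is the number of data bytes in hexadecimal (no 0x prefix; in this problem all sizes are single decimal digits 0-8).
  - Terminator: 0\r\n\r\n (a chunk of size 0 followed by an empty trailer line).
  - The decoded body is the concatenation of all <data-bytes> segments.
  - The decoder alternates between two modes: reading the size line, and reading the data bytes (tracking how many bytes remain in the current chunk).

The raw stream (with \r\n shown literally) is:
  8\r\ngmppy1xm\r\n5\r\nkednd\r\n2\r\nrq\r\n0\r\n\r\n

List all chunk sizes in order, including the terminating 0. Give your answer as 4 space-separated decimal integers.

Answer: 8 5 2 0

Derivation:
Chunk 1: stream[0..1]='8' size=0x8=8, data at stream[3..11]='gmppy1xm' -> body[0..8], body so far='gmppy1xm'
Chunk 2: stream[13..14]='5' size=0x5=5, data at stream[16..21]='kednd' -> body[8..13], body so far='gmppy1xmkednd'
Chunk 3: stream[23..24]='2' size=0x2=2, data at stream[26..28]='rq' -> body[13..15], body so far='gmppy1xmkedndrq'
Chunk 4: stream[30..31]='0' size=0 (terminator). Final body='gmppy1xmkedndrq' (15 bytes)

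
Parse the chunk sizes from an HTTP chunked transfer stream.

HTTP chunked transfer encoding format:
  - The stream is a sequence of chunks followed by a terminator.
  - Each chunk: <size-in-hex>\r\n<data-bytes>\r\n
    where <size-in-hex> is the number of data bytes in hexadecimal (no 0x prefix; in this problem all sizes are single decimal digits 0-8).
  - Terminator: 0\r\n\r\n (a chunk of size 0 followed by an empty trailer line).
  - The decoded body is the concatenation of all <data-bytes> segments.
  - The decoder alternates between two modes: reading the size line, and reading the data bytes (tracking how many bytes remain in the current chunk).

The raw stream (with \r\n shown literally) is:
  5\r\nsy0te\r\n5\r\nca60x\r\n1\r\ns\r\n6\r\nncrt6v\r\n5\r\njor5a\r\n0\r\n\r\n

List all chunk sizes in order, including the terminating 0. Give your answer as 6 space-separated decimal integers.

Chunk 1: stream[0..1]='5' size=0x5=5, data at stream[3..8]='sy0te' -> body[0..5], body so far='sy0te'
Chunk 2: stream[10..11]='5' size=0x5=5, data at stream[13..18]='ca60x' -> body[5..10], body so far='sy0teca60x'
Chunk 3: stream[20..21]='1' size=0x1=1, data at stream[23..24]='s' -> body[10..11], body so far='sy0teca60xs'
Chunk 4: stream[26..27]='6' size=0x6=6, data at stream[29..35]='ncrt6v' -> body[11..17], body so far='sy0teca60xsncrt6v'
Chunk 5: stream[37..38]='5' size=0x5=5, data at stream[40..45]='jor5a' -> body[17..22], body so far='sy0teca60xsncrt6vjor5a'
Chunk 6: stream[47..48]='0' size=0 (terminator). Final body='sy0teca60xsncrt6vjor5a' (22 bytes)

Answer: 5 5 1 6 5 0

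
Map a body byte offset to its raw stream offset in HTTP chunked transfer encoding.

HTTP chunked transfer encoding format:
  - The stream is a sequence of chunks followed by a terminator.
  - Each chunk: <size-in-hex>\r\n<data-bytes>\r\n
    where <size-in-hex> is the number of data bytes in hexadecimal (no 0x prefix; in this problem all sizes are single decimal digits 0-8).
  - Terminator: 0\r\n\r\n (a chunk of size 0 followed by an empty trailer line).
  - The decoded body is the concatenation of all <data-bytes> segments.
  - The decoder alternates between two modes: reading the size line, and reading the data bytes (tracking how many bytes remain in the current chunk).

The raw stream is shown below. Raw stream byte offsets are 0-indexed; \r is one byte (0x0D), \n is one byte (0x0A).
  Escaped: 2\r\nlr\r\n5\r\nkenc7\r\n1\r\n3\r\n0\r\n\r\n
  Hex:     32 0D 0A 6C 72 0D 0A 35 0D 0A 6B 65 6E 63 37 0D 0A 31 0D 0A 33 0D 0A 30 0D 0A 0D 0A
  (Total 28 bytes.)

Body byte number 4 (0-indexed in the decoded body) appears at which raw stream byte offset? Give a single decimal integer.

Answer: 12

Derivation:
Chunk 1: stream[0..1]='2' size=0x2=2, data at stream[3..5]='lr' -> body[0..2], body so far='lr'
Chunk 2: stream[7..8]='5' size=0x5=5, data at stream[10..15]='kenc7' -> body[2..7], body so far='lrkenc7'
Chunk 3: stream[17..18]='1' size=0x1=1, data at stream[20..21]='3' -> body[7..8], body so far='lrkenc73'
Chunk 4: stream[23..24]='0' size=0 (terminator). Final body='lrkenc73' (8 bytes)
Body byte 4 at stream offset 12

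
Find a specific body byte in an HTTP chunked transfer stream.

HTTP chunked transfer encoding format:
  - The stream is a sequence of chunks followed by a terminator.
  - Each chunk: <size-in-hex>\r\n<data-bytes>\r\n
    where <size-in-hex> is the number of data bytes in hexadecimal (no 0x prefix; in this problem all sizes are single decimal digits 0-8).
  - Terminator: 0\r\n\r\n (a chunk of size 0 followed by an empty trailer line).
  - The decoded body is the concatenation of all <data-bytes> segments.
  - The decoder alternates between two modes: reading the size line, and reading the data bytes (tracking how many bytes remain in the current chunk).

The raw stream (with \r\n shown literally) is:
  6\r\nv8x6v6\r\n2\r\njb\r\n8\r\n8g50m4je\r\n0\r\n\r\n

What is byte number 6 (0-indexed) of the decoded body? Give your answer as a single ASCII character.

Answer: j

Derivation:
Chunk 1: stream[0..1]='6' size=0x6=6, data at stream[3..9]='v8x6v6' -> body[0..6], body so far='v8x6v6'
Chunk 2: stream[11..12]='2' size=0x2=2, data at stream[14..16]='jb' -> body[6..8], body so far='v8x6v6jb'
Chunk 3: stream[18..19]='8' size=0x8=8, data at stream[21..29]='8g50m4je' -> body[8..16], body so far='v8x6v6jb8g50m4je'
Chunk 4: stream[31..32]='0' size=0 (terminator). Final body='v8x6v6jb8g50m4je' (16 bytes)
Body byte 6 = 'j'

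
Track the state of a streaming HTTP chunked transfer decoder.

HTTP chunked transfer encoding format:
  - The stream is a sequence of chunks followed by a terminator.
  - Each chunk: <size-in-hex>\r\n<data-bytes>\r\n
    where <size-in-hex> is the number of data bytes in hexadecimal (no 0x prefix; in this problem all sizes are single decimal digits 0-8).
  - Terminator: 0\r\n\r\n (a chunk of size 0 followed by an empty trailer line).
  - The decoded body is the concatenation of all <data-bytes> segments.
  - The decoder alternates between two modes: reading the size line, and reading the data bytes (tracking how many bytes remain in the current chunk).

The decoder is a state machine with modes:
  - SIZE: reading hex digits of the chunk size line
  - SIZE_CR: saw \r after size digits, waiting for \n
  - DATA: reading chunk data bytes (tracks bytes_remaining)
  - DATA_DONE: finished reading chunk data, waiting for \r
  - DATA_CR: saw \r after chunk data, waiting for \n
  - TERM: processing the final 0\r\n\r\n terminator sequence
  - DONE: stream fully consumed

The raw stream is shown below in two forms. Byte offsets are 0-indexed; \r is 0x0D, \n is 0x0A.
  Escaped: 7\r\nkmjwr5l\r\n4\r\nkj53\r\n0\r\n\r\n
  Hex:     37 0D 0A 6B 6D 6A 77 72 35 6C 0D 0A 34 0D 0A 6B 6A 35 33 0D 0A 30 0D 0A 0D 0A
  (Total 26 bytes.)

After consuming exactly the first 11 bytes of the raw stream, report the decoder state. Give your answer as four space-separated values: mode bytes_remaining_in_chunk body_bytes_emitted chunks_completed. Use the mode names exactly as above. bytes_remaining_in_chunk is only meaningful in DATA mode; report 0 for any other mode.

Answer: DATA_CR 0 7 0

Derivation:
Byte 0 = '7': mode=SIZE remaining=0 emitted=0 chunks_done=0
Byte 1 = 0x0D: mode=SIZE_CR remaining=0 emitted=0 chunks_done=0
Byte 2 = 0x0A: mode=DATA remaining=7 emitted=0 chunks_done=0
Byte 3 = 'k': mode=DATA remaining=6 emitted=1 chunks_done=0
Byte 4 = 'm': mode=DATA remaining=5 emitted=2 chunks_done=0
Byte 5 = 'j': mode=DATA remaining=4 emitted=3 chunks_done=0
Byte 6 = 'w': mode=DATA remaining=3 emitted=4 chunks_done=0
Byte 7 = 'r': mode=DATA remaining=2 emitted=5 chunks_done=0
Byte 8 = '5': mode=DATA remaining=1 emitted=6 chunks_done=0
Byte 9 = 'l': mode=DATA_DONE remaining=0 emitted=7 chunks_done=0
Byte 10 = 0x0D: mode=DATA_CR remaining=0 emitted=7 chunks_done=0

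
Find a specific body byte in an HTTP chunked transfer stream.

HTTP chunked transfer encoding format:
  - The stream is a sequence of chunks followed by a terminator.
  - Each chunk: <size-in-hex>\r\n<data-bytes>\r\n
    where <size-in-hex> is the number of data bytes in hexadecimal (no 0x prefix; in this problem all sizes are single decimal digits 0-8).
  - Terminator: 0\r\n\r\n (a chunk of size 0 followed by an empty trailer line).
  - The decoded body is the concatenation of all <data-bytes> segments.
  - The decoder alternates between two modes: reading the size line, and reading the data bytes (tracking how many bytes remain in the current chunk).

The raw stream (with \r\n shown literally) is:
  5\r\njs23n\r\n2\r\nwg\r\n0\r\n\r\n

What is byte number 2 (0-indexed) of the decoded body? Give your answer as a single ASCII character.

Answer: 2

Derivation:
Chunk 1: stream[0..1]='5' size=0x5=5, data at stream[3..8]='js23n' -> body[0..5], body so far='js23n'
Chunk 2: stream[10..11]='2' size=0x2=2, data at stream[13..15]='wg' -> body[5..7], body so far='js23nwg'
Chunk 3: stream[17..18]='0' size=0 (terminator). Final body='js23nwg' (7 bytes)
Body byte 2 = '2'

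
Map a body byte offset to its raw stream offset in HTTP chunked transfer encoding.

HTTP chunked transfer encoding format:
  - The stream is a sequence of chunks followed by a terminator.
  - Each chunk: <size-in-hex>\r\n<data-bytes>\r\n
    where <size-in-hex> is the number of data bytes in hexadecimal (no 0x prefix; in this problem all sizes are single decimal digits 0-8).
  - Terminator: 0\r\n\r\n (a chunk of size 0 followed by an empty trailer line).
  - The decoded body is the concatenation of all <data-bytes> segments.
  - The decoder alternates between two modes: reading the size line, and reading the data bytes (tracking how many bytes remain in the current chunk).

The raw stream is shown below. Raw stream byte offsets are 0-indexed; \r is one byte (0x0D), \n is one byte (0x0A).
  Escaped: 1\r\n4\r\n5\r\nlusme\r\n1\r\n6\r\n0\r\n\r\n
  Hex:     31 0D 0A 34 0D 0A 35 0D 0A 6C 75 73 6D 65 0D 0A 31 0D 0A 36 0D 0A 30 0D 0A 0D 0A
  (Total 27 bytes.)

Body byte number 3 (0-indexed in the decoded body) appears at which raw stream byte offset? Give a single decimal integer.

Answer: 11

Derivation:
Chunk 1: stream[0..1]='1' size=0x1=1, data at stream[3..4]='4' -> body[0..1], body so far='4'
Chunk 2: stream[6..7]='5' size=0x5=5, data at stream[9..14]='lusme' -> body[1..6], body so far='4lusme'
Chunk 3: stream[16..17]='1' size=0x1=1, data at stream[19..20]='6' -> body[6..7], body so far='4lusme6'
Chunk 4: stream[22..23]='0' size=0 (terminator). Final body='4lusme6' (7 bytes)
Body byte 3 at stream offset 11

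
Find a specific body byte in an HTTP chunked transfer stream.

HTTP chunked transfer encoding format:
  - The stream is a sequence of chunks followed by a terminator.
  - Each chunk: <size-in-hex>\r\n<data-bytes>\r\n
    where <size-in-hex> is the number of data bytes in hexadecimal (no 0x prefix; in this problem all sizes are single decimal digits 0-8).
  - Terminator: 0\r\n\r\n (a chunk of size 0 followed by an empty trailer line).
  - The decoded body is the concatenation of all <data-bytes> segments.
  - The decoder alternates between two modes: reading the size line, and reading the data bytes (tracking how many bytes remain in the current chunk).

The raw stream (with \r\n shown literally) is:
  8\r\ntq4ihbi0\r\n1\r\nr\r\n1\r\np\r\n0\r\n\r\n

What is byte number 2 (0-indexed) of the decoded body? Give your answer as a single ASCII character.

Answer: 4

Derivation:
Chunk 1: stream[0..1]='8' size=0x8=8, data at stream[3..11]='tq4ihbi0' -> body[0..8], body so far='tq4ihbi0'
Chunk 2: stream[13..14]='1' size=0x1=1, data at stream[16..17]='r' -> body[8..9], body so far='tq4ihbi0r'
Chunk 3: stream[19..20]='1' size=0x1=1, data at stream[22..23]='p' -> body[9..10], body so far='tq4ihbi0rp'
Chunk 4: stream[25..26]='0' size=0 (terminator). Final body='tq4ihbi0rp' (10 bytes)
Body byte 2 = '4'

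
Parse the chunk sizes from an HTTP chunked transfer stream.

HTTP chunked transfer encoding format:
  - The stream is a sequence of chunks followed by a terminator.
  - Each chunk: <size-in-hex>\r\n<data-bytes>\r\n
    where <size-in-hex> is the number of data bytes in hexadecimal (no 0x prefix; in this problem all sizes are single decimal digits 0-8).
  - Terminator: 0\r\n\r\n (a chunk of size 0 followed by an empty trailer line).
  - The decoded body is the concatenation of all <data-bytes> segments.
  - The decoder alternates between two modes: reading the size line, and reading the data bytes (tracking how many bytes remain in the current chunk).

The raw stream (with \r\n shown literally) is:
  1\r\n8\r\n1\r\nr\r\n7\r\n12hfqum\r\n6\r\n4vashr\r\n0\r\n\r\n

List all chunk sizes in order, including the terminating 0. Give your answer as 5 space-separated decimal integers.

Answer: 1 1 7 6 0

Derivation:
Chunk 1: stream[0..1]='1' size=0x1=1, data at stream[3..4]='8' -> body[0..1], body so far='8'
Chunk 2: stream[6..7]='1' size=0x1=1, data at stream[9..10]='r' -> body[1..2], body so far='8r'
Chunk 3: stream[12..13]='7' size=0x7=7, data at stream[15..22]='12hfqum' -> body[2..9], body so far='8r12hfqum'
Chunk 4: stream[24..25]='6' size=0x6=6, data at stream[27..33]='4vashr' -> body[9..15], body so far='8r12hfqum4vashr'
Chunk 5: stream[35..36]='0' size=0 (terminator). Final body='8r12hfqum4vashr' (15 bytes)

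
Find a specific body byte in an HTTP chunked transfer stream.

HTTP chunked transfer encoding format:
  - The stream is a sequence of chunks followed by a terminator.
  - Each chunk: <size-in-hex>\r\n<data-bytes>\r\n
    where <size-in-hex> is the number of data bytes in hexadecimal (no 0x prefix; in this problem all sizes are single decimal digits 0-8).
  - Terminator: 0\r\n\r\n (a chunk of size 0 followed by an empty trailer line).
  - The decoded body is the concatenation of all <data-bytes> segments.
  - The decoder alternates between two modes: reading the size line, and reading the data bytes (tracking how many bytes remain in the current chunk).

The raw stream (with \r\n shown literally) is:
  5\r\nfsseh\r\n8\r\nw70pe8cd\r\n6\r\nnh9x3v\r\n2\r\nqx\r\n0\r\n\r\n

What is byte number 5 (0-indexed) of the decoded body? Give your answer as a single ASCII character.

Answer: w

Derivation:
Chunk 1: stream[0..1]='5' size=0x5=5, data at stream[3..8]='fsseh' -> body[0..5], body so far='fsseh'
Chunk 2: stream[10..11]='8' size=0x8=8, data at stream[13..21]='w70pe8cd' -> body[5..13], body so far='fssehw70pe8cd'
Chunk 3: stream[23..24]='6' size=0x6=6, data at stream[26..32]='nh9x3v' -> body[13..19], body so far='fssehw70pe8cdnh9x3v'
Chunk 4: stream[34..35]='2' size=0x2=2, data at stream[37..39]='qx' -> body[19..21], body so far='fssehw70pe8cdnh9x3vqx'
Chunk 5: stream[41..42]='0' size=0 (terminator). Final body='fssehw70pe8cdnh9x3vqx' (21 bytes)
Body byte 5 = 'w'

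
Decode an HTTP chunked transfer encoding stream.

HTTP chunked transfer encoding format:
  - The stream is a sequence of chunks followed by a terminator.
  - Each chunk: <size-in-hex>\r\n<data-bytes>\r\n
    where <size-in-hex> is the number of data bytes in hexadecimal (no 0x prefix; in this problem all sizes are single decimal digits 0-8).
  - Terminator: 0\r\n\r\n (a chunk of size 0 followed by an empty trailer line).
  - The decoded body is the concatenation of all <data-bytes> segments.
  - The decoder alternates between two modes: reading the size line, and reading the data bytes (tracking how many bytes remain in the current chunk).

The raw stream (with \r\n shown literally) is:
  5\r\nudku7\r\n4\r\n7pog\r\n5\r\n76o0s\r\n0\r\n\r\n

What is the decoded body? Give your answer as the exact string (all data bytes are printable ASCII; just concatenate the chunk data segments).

Chunk 1: stream[0..1]='5' size=0x5=5, data at stream[3..8]='udku7' -> body[0..5], body so far='udku7'
Chunk 2: stream[10..11]='4' size=0x4=4, data at stream[13..17]='7pog' -> body[5..9], body so far='udku77pog'
Chunk 3: stream[19..20]='5' size=0x5=5, data at stream[22..27]='76o0s' -> body[9..14], body so far='udku77pog76o0s'
Chunk 4: stream[29..30]='0' size=0 (terminator). Final body='udku77pog76o0s' (14 bytes)

Answer: udku77pog76o0s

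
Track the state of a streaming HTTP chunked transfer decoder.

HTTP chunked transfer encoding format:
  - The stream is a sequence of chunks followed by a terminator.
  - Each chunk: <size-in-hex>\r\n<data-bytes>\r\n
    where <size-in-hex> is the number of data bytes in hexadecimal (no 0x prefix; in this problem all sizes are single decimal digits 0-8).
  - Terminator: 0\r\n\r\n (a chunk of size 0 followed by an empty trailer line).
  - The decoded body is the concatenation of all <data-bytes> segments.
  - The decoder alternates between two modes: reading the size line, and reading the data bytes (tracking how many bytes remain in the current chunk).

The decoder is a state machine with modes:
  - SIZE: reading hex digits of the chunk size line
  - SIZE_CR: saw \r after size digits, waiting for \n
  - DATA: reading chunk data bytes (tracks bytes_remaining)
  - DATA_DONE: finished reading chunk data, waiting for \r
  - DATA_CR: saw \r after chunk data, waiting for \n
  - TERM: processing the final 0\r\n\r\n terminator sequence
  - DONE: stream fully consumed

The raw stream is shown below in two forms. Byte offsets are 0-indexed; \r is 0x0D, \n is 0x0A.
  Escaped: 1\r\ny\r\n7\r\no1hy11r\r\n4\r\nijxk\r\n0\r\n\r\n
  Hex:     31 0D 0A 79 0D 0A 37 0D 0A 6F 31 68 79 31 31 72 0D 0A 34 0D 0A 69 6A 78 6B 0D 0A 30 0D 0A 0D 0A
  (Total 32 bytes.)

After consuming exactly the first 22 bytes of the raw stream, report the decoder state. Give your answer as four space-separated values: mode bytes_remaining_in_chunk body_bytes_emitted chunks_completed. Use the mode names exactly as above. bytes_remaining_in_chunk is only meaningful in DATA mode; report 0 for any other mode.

Byte 0 = '1': mode=SIZE remaining=0 emitted=0 chunks_done=0
Byte 1 = 0x0D: mode=SIZE_CR remaining=0 emitted=0 chunks_done=0
Byte 2 = 0x0A: mode=DATA remaining=1 emitted=0 chunks_done=0
Byte 3 = 'y': mode=DATA_DONE remaining=0 emitted=1 chunks_done=0
Byte 4 = 0x0D: mode=DATA_CR remaining=0 emitted=1 chunks_done=0
Byte 5 = 0x0A: mode=SIZE remaining=0 emitted=1 chunks_done=1
Byte 6 = '7': mode=SIZE remaining=0 emitted=1 chunks_done=1
Byte 7 = 0x0D: mode=SIZE_CR remaining=0 emitted=1 chunks_done=1
Byte 8 = 0x0A: mode=DATA remaining=7 emitted=1 chunks_done=1
Byte 9 = 'o': mode=DATA remaining=6 emitted=2 chunks_done=1
Byte 10 = '1': mode=DATA remaining=5 emitted=3 chunks_done=1
Byte 11 = 'h': mode=DATA remaining=4 emitted=4 chunks_done=1
Byte 12 = 'y': mode=DATA remaining=3 emitted=5 chunks_done=1
Byte 13 = '1': mode=DATA remaining=2 emitted=6 chunks_done=1
Byte 14 = '1': mode=DATA remaining=1 emitted=7 chunks_done=1
Byte 15 = 'r': mode=DATA_DONE remaining=0 emitted=8 chunks_done=1
Byte 16 = 0x0D: mode=DATA_CR remaining=0 emitted=8 chunks_done=1
Byte 17 = 0x0A: mode=SIZE remaining=0 emitted=8 chunks_done=2
Byte 18 = '4': mode=SIZE remaining=0 emitted=8 chunks_done=2
Byte 19 = 0x0D: mode=SIZE_CR remaining=0 emitted=8 chunks_done=2
Byte 20 = 0x0A: mode=DATA remaining=4 emitted=8 chunks_done=2
Byte 21 = 'i': mode=DATA remaining=3 emitted=9 chunks_done=2

Answer: DATA 3 9 2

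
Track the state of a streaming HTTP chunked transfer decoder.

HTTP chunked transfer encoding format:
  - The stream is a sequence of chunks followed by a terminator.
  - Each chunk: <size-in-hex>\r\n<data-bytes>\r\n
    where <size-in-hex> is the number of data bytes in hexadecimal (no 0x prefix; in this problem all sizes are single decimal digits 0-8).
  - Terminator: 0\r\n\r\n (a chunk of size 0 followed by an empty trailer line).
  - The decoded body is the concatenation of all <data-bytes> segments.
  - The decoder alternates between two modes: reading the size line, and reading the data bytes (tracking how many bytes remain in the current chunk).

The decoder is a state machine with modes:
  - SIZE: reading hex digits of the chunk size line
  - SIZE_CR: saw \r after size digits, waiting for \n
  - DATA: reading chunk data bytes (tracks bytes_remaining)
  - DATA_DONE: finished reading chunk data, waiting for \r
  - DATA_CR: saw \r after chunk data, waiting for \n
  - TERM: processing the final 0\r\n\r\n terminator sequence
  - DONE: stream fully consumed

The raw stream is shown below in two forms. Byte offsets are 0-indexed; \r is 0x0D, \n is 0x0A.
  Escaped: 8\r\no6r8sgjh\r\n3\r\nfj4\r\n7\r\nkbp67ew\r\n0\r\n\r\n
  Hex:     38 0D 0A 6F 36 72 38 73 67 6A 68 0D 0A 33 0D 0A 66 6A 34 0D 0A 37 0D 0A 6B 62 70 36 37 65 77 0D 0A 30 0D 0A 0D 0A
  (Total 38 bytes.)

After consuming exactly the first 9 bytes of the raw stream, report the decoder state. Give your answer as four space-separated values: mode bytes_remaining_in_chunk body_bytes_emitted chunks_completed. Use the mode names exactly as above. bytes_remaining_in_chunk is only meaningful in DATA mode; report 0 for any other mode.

Answer: DATA 2 6 0

Derivation:
Byte 0 = '8': mode=SIZE remaining=0 emitted=0 chunks_done=0
Byte 1 = 0x0D: mode=SIZE_CR remaining=0 emitted=0 chunks_done=0
Byte 2 = 0x0A: mode=DATA remaining=8 emitted=0 chunks_done=0
Byte 3 = 'o': mode=DATA remaining=7 emitted=1 chunks_done=0
Byte 4 = '6': mode=DATA remaining=6 emitted=2 chunks_done=0
Byte 5 = 'r': mode=DATA remaining=5 emitted=3 chunks_done=0
Byte 6 = '8': mode=DATA remaining=4 emitted=4 chunks_done=0
Byte 7 = 's': mode=DATA remaining=3 emitted=5 chunks_done=0
Byte 8 = 'g': mode=DATA remaining=2 emitted=6 chunks_done=0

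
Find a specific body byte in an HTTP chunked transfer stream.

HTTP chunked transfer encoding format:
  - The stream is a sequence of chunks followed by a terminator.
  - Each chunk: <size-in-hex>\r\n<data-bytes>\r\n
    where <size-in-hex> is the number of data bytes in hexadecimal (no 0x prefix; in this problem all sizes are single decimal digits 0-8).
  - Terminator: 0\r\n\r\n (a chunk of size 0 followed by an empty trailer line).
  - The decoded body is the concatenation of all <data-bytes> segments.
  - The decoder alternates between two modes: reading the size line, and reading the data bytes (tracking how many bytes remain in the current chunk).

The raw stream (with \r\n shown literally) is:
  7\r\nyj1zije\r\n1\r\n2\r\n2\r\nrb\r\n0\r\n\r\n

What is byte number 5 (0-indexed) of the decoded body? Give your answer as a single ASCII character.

Chunk 1: stream[0..1]='7' size=0x7=7, data at stream[3..10]='yj1zije' -> body[0..7], body so far='yj1zije'
Chunk 2: stream[12..13]='1' size=0x1=1, data at stream[15..16]='2' -> body[7..8], body so far='yj1zije2'
Chunk 3: stream[18..19]='2' size=0x2=2, data at stream[21..23]='rb' -> body[8..10], body so far='yj1zije2rb'
Chunk 4: stream[25..26]='0' size=0 (terminator). Final body='yj1zije2rb' (10 bytes)
Body byte 5 = 'j'

Answer: j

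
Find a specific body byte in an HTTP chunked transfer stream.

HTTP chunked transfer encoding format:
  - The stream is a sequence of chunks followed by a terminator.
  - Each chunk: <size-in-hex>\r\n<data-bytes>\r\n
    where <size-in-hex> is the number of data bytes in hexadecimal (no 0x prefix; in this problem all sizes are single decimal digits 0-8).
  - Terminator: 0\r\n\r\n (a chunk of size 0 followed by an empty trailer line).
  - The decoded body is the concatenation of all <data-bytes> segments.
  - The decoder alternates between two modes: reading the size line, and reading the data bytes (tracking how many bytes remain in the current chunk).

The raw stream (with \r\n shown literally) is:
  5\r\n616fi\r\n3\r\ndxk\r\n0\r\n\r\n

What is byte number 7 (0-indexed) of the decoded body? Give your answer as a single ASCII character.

Chunk 1: stream[0..1]='5' size=0x5=5, data at stream[3..8]='616fi' -> body[0..5], body so far='616fi'
Chunk 2: stream[10..11]='3' size=0x3=3, data at stream[13..16]='dxk' -> body[5..8], body so far='616fidxk'
Chunk 3: stream[18..19]='0' size=0 (terminator). Final body='616fidxk' (8 bytes)
Body byte 7 = 'k'

Answer: k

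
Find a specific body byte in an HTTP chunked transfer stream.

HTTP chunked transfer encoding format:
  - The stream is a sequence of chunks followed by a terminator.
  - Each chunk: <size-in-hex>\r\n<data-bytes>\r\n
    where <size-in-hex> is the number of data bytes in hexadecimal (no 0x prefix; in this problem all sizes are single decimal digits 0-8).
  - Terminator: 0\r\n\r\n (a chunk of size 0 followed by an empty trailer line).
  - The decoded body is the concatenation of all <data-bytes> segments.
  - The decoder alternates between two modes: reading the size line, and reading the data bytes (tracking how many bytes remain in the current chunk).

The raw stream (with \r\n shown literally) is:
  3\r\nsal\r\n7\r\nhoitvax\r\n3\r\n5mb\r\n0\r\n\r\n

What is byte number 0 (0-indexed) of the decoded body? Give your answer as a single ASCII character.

Chunk 1: stream[0..1]='3' size=0x3=3, data at stream[3..6]='sal' -> body[0..3], body so far='sal'
Chunk 2: stream[8..9]='7' size=0x7=7, data at stream[11..18]='hoitvax' -> body[3..10], body so far='salhoitvax'
Chunk 3: stream[20..21]='3' size=0x3=3, data at stream[23..26]='5mb' -> body[10..13], body so far='salhoitvax5mb'
Chunk 4: stream[28..29]='0' size=0 (terminator). Final body='salhoitvax5mb' (13 bytes)
Body byte 0 = 's'

Answer: s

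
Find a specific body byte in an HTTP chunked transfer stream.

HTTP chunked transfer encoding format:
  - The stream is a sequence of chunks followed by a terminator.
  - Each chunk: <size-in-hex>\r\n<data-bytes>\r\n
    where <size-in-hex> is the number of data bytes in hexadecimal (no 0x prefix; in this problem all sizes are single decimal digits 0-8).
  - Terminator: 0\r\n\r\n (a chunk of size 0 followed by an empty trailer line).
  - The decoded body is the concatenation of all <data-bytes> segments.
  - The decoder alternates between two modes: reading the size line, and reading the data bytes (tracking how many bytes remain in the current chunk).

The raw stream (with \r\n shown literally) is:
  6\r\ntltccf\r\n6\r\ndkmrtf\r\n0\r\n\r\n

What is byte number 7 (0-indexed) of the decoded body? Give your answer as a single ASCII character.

Chunk 1: stream[0..1]='6' size=0x6=6, data at stream[3..9]='tltccf' -> body[0..6], body so far='tltccf'
Chunk 2: stream[11..12]='6' size=0x6=6, data at stream[14..20]='dkmrtf' -> body[6..12], body so far='tltccfdkmrtf'
Chunk 3: stream[22..23]='0' size=0 (terminator). Final body='tltccfdkmrtf' (12 bytes)
Body byte 7 = 'k'

Answer: k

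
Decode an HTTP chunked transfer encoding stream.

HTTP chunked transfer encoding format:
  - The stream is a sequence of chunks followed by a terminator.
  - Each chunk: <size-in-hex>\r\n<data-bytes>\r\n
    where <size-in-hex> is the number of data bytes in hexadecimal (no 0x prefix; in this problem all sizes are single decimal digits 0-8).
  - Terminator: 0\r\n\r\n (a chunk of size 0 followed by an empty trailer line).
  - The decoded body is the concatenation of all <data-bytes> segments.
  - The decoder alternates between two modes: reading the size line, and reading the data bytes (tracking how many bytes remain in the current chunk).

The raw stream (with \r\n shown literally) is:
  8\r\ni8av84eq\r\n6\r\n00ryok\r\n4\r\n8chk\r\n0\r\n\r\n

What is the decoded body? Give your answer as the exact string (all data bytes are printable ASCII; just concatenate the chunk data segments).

Chunk 1: stream[0..1]='8' size=0x8=8, data at stream[3..11]='i8av84eq' -> body[0..8], body so far='i8av84eq'
Chunk 2: stream[13..14]='6' size=0x6=6, data at stream[16..22]='00ryok' -> body[8..14], body so far='i8av84eq00ryok'
Chunk 3: stream[24..25]='4' size=0x4=4, data at stream[27..31]='8chk' -> body[14..18], body so far='i8av84eq00ryok8chk'
Chunk 4: stream[33..34]='0' size=0 (terminator). Final body='i8av84eq00ryok8chk' (18 bytes)

Answer: i8av84eq00ryok8chk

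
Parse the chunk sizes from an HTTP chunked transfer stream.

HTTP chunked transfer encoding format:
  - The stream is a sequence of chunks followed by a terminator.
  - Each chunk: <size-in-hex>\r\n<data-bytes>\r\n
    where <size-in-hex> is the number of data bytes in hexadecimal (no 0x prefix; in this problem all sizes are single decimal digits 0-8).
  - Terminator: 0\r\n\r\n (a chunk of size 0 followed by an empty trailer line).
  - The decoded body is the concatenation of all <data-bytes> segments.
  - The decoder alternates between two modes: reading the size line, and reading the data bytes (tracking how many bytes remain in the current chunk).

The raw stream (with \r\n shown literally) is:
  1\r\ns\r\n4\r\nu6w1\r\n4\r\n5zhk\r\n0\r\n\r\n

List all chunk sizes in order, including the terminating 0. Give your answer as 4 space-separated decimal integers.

Chunk 1: stream[0..1]='1' size=0x1=1, data at stream[3..4]='s' -> body[0..1], body so far='s'
Chunk 2: stream[6..7]='4' size=0x4=4, data at stream[9..13]='u6w1' -> body[1..5], body so far='su6w1'
Chunk 3: stream[15..16]='4' size=0x4=4, data at stream[18..22]='5zhk' -> body[5..9], body so far='su6w15zhk'
Chunk 4: stream[24..25]='0' size=0 (terminator). Final body='su6w15zhk' (9 bytes)

Answer: 1 4 4 0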